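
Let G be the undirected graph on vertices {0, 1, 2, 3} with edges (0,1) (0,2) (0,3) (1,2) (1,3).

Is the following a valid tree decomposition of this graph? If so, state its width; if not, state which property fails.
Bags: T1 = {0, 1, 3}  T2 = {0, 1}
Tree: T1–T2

A tree decomposition must satisfy three properties: every vertex lies in some bag; for every edge, both endpoints lie together in some bag; and for every vertex, the bags containing it form a connected subtree. Here vertex 2 appears in no bag, so the decomposition is invalid.

No — vertex 2 appears in no bag.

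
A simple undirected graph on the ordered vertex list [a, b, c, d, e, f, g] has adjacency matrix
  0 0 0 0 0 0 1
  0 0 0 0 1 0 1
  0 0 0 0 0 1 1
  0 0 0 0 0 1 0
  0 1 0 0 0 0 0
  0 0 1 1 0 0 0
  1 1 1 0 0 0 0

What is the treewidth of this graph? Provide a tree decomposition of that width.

Treewidth 1.
One such decomposition:
Bags: B1 = {c, g}  B2 = {a, g}  B3 = {b, g}  B4 = {b, e}  B5 = {c, f}  B6 = {d, f}
Tree: B1–B2, B2–B3, B3–B4, B1–B5, B5–B6

The largest bag has 2 vertices, giving width 1; this decomposition certifies tw(G) ≤ 1. Since G has at least one edge (e.g. c–g), it is not an edgeless graph, so tw(G) ≥ 1. Combining the bounds, tw(G) = 1.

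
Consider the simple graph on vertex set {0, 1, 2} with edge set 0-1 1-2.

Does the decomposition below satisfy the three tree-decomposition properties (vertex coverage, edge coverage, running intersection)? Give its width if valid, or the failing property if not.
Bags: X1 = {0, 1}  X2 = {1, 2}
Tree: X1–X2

Checking the three conditions: (i) the bags cover all of {0, 1, 2}; (ii) for each edge, some bag contains both endpoints; (iii) the bags containing any fixed vertex form a subtree. All hold, so the decomposition is valid with width 2 − 1 = 1.

Yes; width 1.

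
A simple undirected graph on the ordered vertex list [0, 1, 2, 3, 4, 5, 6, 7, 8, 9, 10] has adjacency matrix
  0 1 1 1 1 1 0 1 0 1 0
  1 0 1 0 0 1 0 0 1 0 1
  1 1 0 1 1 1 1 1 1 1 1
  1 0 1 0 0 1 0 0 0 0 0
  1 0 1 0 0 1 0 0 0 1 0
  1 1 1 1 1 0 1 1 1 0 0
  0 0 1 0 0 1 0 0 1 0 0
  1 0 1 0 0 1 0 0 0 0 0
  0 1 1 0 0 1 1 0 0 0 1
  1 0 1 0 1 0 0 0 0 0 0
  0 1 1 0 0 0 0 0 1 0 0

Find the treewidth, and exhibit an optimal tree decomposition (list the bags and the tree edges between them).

Treewidth 3.
Bags: B1 = {0, 2, 4, 5}  B2 = {0, 1, 2, 5}  B3 = {1, 2, 5, 8}  B4 = {0, 2, 3, 5}  B5 = {0, 2, 4, 9}  B6 = {0, 2, 5, 7}  B7 = {1, 2, 8, 10}  B8 = {2, 5, 6, 8}
Tree: B1–B2, B2–B3, B2–B4, B1–B5, B4–B6, B3–B7, B3–B8

Every bag has size at most 4, so the width is 4 − 1 = 3 and tw(G) ≤ 3. On the other hand G contains the 4-clique {0, 2, 4, 9}. A clique must lie in a single bag of any decomposition, so no decomposition can have width below 3. Therefore the treewidth is 3.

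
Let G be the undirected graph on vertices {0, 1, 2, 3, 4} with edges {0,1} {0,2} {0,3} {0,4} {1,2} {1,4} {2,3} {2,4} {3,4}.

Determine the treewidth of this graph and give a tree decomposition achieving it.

Treewidth 3.
One optimal decomposition is:
Bags: B1 = {0, 1, 2, 4}  B2 = {0, 2, 3, 4}
Tree: B1–B2

The largest bag has 4 vertices, giving width 3; this decomposition certifies tw(G) ≤ 3. On the other hand G contains the 4-clique {0, 1, 2, 4}. A clique must lie in a single bag of any decomposition, so no decomposition can have width below 3. Combining the bounds, tw(G) = 3.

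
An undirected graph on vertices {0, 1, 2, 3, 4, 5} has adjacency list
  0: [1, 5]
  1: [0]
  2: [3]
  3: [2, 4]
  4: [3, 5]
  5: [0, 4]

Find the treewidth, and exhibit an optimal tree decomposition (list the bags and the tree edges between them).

Every bag has size at most 2, so the width is 2 − 1 = 1 and tw(G) ≤ 1. Any graph with an edge has treewidth ≥ 1, and G has the edge 5–4. The upper and lower bounds meet at 1, so that is the treewidth.

Treewidth 1.
One such decomposition:
Bags: B1 = {4, 5}  B2 = {0, 5}  B3 = {0, 1}  B4 = {3, 4}  B5 = {2, 3}
Tree: B1–B2, B2–B3, B1–B4, B4–B5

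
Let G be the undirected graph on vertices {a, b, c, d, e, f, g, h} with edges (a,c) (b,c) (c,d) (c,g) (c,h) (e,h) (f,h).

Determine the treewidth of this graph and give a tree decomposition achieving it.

Each bag holds 2 vertices, so the decomposition has width 1, which upper-bounds the treewidth. Since G has at least one edge (e.g. h–c), it is not an edgeless graph, so tw(G) ≥ 1. Therefore the treewidth is 1.

Treewidth 1.
One optimal decomposition is:
Bags: B1 = {c, h}  B2 = {a, c}  B3 = {b, c}  B4 = {e, h}  B5 = {f, h}  B6 = {c, d}  B7 = {c, g}
Tree: B1–B2, B1–B3, B1–B4, B1–B5, B3–B6, B3–B7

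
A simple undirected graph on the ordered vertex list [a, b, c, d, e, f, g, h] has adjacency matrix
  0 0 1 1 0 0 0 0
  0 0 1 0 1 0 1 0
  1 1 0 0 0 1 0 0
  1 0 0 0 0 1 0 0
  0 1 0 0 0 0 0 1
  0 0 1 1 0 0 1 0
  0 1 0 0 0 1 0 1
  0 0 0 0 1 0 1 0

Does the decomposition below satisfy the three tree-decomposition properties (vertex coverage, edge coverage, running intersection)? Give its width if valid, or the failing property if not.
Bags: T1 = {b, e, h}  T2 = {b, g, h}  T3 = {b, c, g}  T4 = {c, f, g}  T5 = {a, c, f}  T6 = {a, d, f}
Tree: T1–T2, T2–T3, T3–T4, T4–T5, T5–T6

Vertex coverage: the bags together contain {a, b, c, d, e, f, g, h}, the full vertex set. Edge coverage: each edge of G has both endpoints in at least one bag. Running intersection: for every vertex, the bags containing it form a connected subtree. All three properties hold, so this is a valid tree decomposition of width max|bag| − 1 = 2, and hence tw(G) ≤ 2.

Yes; width 2.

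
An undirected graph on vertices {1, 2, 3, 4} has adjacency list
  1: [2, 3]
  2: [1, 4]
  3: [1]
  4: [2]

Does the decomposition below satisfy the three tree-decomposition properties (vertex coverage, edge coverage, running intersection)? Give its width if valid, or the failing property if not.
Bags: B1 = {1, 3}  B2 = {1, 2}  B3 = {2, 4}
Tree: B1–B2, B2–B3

Every vertex of G appears in some bag (union = {1, 2, 3, 4}); every edge is covered by a bag; and for each vertex v the set of bags containing v is connected in the bag tree. The decomposition is therefore valid. The largest bag has 2 vertices, so the width is 1.

Yes; width 1.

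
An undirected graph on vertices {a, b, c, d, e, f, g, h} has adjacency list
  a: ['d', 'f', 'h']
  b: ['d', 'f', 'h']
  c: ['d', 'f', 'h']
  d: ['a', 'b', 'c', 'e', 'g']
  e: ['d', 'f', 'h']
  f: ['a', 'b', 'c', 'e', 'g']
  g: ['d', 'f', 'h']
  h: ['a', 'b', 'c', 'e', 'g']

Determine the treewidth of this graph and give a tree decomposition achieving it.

Each bag holds 4 vertices, so the decomposition has width 3, which upper-bounds the treewidth. For the lower bound: the 4 vertex sets {a,f}, {g,h}, {d}, {b} are disjoint, each induces a connected subgraph, and every pair is joined by at least one edge of G. Contracting each set to a single vertex therefore yields K_{4} as a minor, and since treewidth is minor-monotone, tw(G) ≥ tw(K_{4}) = 3. Hence tw(G) = 3 exactly.

Treewidth 3.
Bags: B1 = {a, d, f, h}  B2 = {d, f, g, h}  B3 = {b, d, f, h}  B4 = {d, e, f, h}  B5 = {c, d, f, h}
Tree: B1–B2, B2–B3, B3–B4, B4–B5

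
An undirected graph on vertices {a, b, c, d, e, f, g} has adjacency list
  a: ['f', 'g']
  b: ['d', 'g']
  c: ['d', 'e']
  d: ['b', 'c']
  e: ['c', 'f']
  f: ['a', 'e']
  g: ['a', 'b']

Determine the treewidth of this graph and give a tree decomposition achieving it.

Every bag has size at most 3, so the width is 3 − 1 = 2 and tw(G) ≤ 2. Since b–d–c–e–f–a–g–b is a cycle in G, G is not acyclic. Forests are exactly the graphs of treewidth ≤ 1, so tw(G) ≥ 2. The upper and lower bounds meet at 2, so that is the treewidth.

Treewidth 2.
Bags: B1 = {b, c, d}  B2 = {b, c, e}  B3 = {b, e, f}  B4 = {a, b, f}  B5 = {a, b, g}
Tree: B1–B2, B2–B3, B3–B4, B4–B5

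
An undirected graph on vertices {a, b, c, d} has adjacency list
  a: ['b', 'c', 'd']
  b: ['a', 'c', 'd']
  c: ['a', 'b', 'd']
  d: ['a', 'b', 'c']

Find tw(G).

A width-3 tree decomposition is:
Bags: B1 = {a, b, c, d}
Tree: (single bag)
With just one bag of size 4, the width is 4 − 1 = 3, so tw(G) ≤ 3. For the lower bound, the 4 vertices {a, b, c, d} are pairwise adjacent, and any tree decomposition puts a clique entirely inside one bag — forcing width ≥ 3. Therefore the treewidth is 3.

3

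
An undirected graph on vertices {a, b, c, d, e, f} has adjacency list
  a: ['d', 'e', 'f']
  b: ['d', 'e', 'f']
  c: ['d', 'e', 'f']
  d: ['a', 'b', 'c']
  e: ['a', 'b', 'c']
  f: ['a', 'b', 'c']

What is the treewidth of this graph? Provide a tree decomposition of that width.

Treewidth 3.
One such decomposition:
Bags: B1 = {a, b, c, f}  B2 = {a, b, c, d}  B3 = {a, b, c, e}
Tree: B1–B2, B2–B3

Every bag has size at most 4, so the width is 4 − 1 = 3 and tw(G) ≤ 3. For the lower bound: the 4 vertex sets {c,f}, {b,d}, {a}, {e} are disjoint, each induces a connected subgraph, and every pair is joined by at least one edge of G. Contracting each set to a single vertex therefore yields K_{4} as a minor, and since treewidth is minor-monotone, tw(G) ≥ tw(K_{4}) = 3. The upper and lower bounds meet at 3, so that is the treewidth.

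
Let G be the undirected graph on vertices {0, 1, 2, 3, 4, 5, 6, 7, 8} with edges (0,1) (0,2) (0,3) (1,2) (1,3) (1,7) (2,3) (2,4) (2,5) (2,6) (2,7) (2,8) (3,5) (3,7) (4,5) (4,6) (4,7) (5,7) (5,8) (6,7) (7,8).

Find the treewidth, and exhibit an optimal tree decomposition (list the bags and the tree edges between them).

Each bag holds 4 vertices, so the decomposition has width 3, which upper-bounds the treewidth. For the lower bound, the 4 vertices {0, 1, 2, 3} are pairwise adjacent, and any tree decomposition puts a clique entirely inside one bag — forcing width ≥ 3. Therefore the treewidth is 3.

Treewidth 3.
One such decomposition:
Bags: B1 = {2, 3, 5, 7}  B2 = {2, 4, 5, 7}  B3 = {1, 2, 3, 7}  B4 = {0, 1, 2, 3}  B5 = {2, 4, 6, 7}  B6 = {2, 5, 7, 8}
Tree: B1–B2, B1–B3, B3–B4, B2–B5, B1–B6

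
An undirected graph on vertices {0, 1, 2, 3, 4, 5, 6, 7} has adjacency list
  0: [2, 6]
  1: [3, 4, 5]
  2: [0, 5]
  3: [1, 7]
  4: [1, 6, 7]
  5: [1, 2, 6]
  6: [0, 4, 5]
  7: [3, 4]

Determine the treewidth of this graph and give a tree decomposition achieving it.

Each bag holds 3 vertices, so the decomposition has width 2, which upper-bounds the treewidth. The edges 7–3–1–4–7 form a cycle, so G is not a tree and its treewidth is at least 2. The upper and lower bounds meet at 2, so that is the treewidth.

Treewidth 2.
Bags: B1 = {3, 4, 7}  B2 = {1, 3, 4}  B3 = {1, 4, 6}  B4 = {1, 5, 6}  B5 = {0, 5, 6}  B6 = {0, 2, 5}
Tree: B1–B2, B2–B3, B3–B4, B4–B5, B5–B6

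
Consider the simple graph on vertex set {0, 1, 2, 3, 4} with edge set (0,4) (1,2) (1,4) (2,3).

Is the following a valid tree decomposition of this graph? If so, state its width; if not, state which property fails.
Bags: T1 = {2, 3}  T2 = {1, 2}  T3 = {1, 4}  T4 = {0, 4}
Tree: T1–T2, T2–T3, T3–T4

Yes; width 1.

Vertex coverage: the bags together contain {0, 1, 2, 3, 4}, the full vertex set. Edge coverage: each edge of G has both endpoints in at least one bag. Running intersection: for every vertex, the bags containing it form a connected subtree. All three properties hold, so this is a valid tree decomposition of width max|bag| − 1 = 1, and hence tw(G) ≤ 1.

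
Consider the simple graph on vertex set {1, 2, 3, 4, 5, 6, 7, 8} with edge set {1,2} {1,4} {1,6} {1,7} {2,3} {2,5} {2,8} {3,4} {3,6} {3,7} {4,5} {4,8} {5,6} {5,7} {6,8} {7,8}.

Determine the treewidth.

4

A width-4 tree decomposition is:
Bags: B1 = {1, 3, 5, 6, 8}  B2 = {1, 3, 4, 5, 8}  B3 = {1, 2, 3, 5, 8}  B4 = {1, 3, 5, 7, 8}
Tree: B1–B2, B2–B3, B3–B4
The largest bag has 5 vertices, giving width 4; this decomposition certifies tw(G) ≤ 4. For the lower bound: the 5 vertex sets {1,6}, {4,5}, {2,8}, {3}, {7} are disjoint, each induces a connected subgraph, and every pair is joined by at least one edge of G. Contracting each set to a single vertex therefore yields K_{5} as a minor, and since treewidth is minor-monotone, tw(G) ≥ tw(K_{5}) = 4. Therefore the treewidth is 4.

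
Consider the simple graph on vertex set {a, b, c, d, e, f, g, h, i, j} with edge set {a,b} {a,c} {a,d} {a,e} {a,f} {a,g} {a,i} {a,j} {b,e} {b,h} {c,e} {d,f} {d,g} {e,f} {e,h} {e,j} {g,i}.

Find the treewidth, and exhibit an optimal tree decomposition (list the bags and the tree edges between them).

Treewidth 2.
One optimal decomposition is:
Bags: B1 = {a, d, f}  B2 = {a, e, f}  B3 = {a, c, e}  B4 = {a, d, g}  B5 = {a, b, e}  B6 = {a, g, i}  B7 = {b, e, h}  B8 = {a, e, j}
Tree: B1–B2, B2–B3, B1–B4, B2–B5, B4–B6, B5–B7, B2–B8

Each bag holds 3 vertices, so the decomposition has width 2, which upper-bounds the treewidth. On the other hand G contains the 3-clique {b, e, h}. A clique must lie in a single bag of any decomposition, so no decomposition can have width below 2. Combining the bounds, tw(G) = 2.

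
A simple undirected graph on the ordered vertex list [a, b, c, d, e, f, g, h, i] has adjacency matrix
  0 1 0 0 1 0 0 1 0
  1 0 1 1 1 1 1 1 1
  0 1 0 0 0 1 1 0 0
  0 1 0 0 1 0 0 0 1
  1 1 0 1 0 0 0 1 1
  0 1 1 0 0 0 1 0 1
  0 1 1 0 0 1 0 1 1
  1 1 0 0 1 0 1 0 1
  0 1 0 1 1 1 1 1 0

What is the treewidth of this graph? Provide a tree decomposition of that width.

Treewidth 3.
One optimal decomposition is:
Bags: B1 = {b, e, h, i}  B2 = {a, b, e, h}  B3 = {b, d, e, i}  B4 = {b, g, h, i}  B5 = {b, f, g, i}  B6 = {b, c, f, g}
Tree: B1–B2, B1–B3, B1–B4, B4–B5, B5–B6

The largest bag has 4 vertices, giving width 3; this decomposition certifies tw(G) ≤ 3. For the lower bound, the 4 vertices {b, c, f, g} are pairwise adjacent, and any tree decomposition puts a clique entirely inside one bag — forcing width ≥ 3. Therefore the treewidth is 3.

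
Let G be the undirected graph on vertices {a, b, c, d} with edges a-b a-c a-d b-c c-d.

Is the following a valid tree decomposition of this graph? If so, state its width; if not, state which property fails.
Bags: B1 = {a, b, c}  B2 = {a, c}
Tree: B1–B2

No — vertex d appears in no bag.

A tree decomposition must satisfy three properties: every vertex lies in some bag; for every edge, both endpoints lie together in some bag; and for every vertex, the bags containing it form a connected subtree. Here vertex d appears in no bag, so the decomposition is invalid.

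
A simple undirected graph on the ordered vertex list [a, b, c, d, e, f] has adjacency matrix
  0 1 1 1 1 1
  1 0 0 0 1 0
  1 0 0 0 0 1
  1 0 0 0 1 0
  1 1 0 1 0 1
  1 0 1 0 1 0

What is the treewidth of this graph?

A width-2 tree decomposition is:
Bags: B1 = {a, e, f}  B2 = {a, d, e}  B3 = {a, b, e}  B4 = {a, c, f}
Tree: B1–B2, B2–B3, B1–B4
The largest bag has 3 vertices, giving width 2; this decomposition certifies tw(G) ≤ 2. Conversely, {a, d, e} is a clique of size 3, and the vertices of any clique must share a bag in every tree decomposition; so some bag has ≥ 3 vertices and tw(G) ≥ 2. Therefore the treewidth is 2.

2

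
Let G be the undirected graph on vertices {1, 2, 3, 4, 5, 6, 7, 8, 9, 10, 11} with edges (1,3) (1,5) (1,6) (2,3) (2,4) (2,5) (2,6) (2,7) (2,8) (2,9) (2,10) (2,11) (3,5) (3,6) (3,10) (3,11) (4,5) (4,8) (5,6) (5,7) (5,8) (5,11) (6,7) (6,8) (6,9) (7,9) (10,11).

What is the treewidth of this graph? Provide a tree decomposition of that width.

Each bag holds 4 vertices, so the decomposition has width 3, which upper-bounds the treewidth. On the other hand G contains the 4-clique {1, 3, 5, 6}. A clique must lie in a single bag of any decomposition, so no decomposition can have width below 3. Therefore the treewidth is 3.

Treewidth 3.
One such decomposition:
Bags: B1 = {2, 3, 5, 6}  B2 = {2, 3, 5, 11}  B3 = {2, 5, 6, 7}  B4 = {2, 6, 7, 9}  B5 = {2, 3, 10, 11}  B6 = {2, 5, 6, 8}  B7 = {2, 4, 5, 8}  B8 = {1, 3, 5, 6}
Tree: B1–B2, B1–B3, B3–B4, B2–B5, B3–B6, B6–B7, B1–B8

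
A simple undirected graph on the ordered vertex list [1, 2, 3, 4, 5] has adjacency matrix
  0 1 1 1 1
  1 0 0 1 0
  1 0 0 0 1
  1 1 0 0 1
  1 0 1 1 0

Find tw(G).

2

A width-2 tree decomposition is:
Bags: B1 = {1, 3, 5}  B2 = {1, 4, 5}  B3 = {1, 2, 4}
Tree: B1–B2, B2–B3
Each bag holds 3 vertices, so the decomposition has width 2, which upper-bounds the treewidth. Conversely, {1, 3, 5} is a clique of size 3, and the vertices of any clique must share a bag in every tree decomposition; so some bag has ≥ 3 vertices and tw(G) ≥ 2. The upper and lower bounds meet at 2, so that is the treewidth.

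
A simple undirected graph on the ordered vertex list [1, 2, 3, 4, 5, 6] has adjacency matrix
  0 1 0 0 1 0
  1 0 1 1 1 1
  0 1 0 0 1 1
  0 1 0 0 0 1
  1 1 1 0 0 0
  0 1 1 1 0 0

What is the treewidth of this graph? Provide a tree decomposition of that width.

Each bag holds 3 vertices, so the decomposition has width 2, which upper-bounds the treewidth. For the lower bound, the 3 vertices {1, 2, 5} are pairwise adjacent, and any tree decomposition puts a clique entirely inside one bag — forcing width ≥ 2. The upper and lower bounds meet at 2, so that is the treewidth.

Treewidth 2.
One optimal decomposition is:
Bags: B1 = {2, 3, 6}  B2 = {2, 4, 6}  B3 = {2, 3, 5}  B4 = {1, 2, 5}
Tree: B1–B2, B1–B3, B3–B4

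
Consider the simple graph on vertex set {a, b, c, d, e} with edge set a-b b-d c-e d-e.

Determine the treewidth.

A width-1 tree decomposition is:
Bags: B1 = {a, b}  B2 = {b, d}  B3 = {d, e}  B4 = {c, e}
Tree: B1–B2, B2–B3, B3–B4
The largest bag has 2 vertices, giving width 1; this decomposition certifies tw(G) ≤ 1. Since G has at least one edge (e.g. a–b), it is not an edgeless graph, so tw(G) ≥ 1. Hence tw(G) = 1 exactly.

1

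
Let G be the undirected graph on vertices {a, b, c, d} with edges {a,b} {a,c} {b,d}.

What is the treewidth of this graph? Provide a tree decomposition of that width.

Treewidth 1.
One such decomposition:
Bags: B1 = {a, c}  B2 = {a, b}  B3 = {b, d}
Tree: B1–B2, B2–B3

The largest bag has 2 vertices, giving width 1; this decomposition certifies tw(G) ≤ 1. Since G has at least one edge (e.g. c–a), it is not an edgeless graph, so tw(G) ≥ 1. Therefore the treewidth is 1.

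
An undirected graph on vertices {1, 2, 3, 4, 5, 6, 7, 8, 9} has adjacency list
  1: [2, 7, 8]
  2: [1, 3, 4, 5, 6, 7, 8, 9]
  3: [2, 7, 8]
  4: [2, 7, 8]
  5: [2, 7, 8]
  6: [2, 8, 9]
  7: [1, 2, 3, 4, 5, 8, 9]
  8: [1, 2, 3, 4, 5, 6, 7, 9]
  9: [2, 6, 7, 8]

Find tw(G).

A width-3 tree decomposition is:
Bags: B1 = {2, 7, 8, 9}  B2 = {1, 2, 7, 8}  B3 = {2, 3, 7, 8}  B4 = {2, 5, 7, 8}  B5 = {2, 6, 8, 9}  B6 = {2, 4, 7, 8}
Tree: B1–B2, B1–B3, B2–B4, B1–B5, B1–B6
Each bag holds 4 vertices, so the decomposition has width 3, which upper-bounds the treewidth. For the lower bound, the 4 vertices {2, 6, 8, 9} are pairwise adjacent, and any tree decomposition puts a clique entirely inside one bag — forcing width ≥ 3. The upper and lower bounds meet at 3, so that is the treewidth.

3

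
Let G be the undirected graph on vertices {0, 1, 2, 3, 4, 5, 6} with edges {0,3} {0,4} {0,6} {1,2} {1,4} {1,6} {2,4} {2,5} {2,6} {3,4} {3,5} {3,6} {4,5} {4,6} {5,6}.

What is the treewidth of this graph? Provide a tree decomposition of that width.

Every bag has size at most 4, so the width is 4 − 1 = 3 and tw(G) ≤ 3. Conversely, {0, 3, 4, 6} is a clique of size 4, and the vertices of any clique must share a bag in every tree decomposition; so some bag has ≥ 4 vertices and tw(G) ≥ 3. Hence tw(G) = 3 exactly.

Treewidth 3.
Bags: B1 = {2, 4, 5, 6}  B2 = {1, 2, 4, 6}  B3 = {3, 4, 5, 6}  B4 = {0, 3, 4, 6}
Tree: B1–B2, B1–B3, B3–B4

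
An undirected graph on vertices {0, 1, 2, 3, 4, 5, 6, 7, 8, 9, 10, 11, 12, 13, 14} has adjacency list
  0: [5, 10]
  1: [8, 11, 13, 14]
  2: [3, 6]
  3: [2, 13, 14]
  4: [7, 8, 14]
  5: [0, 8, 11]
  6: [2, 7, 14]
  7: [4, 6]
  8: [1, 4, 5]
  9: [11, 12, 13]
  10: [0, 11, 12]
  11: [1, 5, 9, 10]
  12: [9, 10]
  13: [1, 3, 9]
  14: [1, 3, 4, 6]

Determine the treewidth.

A width-3 tree decomposition is:
Bags: B1 = {0, 9, 10, 12}  B2 = {0, 9, 10, 11}  B3 = {0, 5, 9, 11}  B4 = {5, 9, 11, 13}  B5 = {1, 5, 11, 13}  B6 = {1, 5, 8, 13}  B7 = {1, 3, 8, 13}  B8 = {1, 3, 8, 14}  B9 = {3, 4, 8, 14}  B10 = {2, 3, 4, 14}  B11 = {2, 4, 6, 14}  B12 = {2, 4, 6, 7}
Tree: B1–B2, B2–B3, B3–B4, B4–B5, B5–B6, B6–B7, B7–B8, B8–B9, B9–B10, B10–B11, B11–B12
Every bag has size at most 4, so the width is 4 − 1 = 3 and tw(G) ≤ 3. For the lower bound: the 4 vertex sets {0,10,12}, {9}, {11}, {1,5,8,13} are disjoint, each induces a connected subgraph, and every pair is joined by at least one edge of G. Contracting each set to a single vertex therefore yields K_{4} as a minor, and since treewidth is minor-monotone, tw(G) ≥ tw(K_{4}) = 3. Therefore the treewidth is 3.

3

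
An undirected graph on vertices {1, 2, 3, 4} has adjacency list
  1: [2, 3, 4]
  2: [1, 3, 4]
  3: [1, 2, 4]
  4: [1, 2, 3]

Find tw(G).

3

A width-3 tree decomposition is:
Bags: B1 = {1, 2, 3, 4}
Tree: (single bag)
With just one bag of size 4, the width is 4 − 1 = 3, so tw(G) ≤ 3. For the lower bound, the 4 vertices {1, 2, 3, 4} are pairwise adjacent, and any tree decomposition puts a clique entirely inside one bag — forcing width ≥ 3. Combining the bounds, tw(G) = 3.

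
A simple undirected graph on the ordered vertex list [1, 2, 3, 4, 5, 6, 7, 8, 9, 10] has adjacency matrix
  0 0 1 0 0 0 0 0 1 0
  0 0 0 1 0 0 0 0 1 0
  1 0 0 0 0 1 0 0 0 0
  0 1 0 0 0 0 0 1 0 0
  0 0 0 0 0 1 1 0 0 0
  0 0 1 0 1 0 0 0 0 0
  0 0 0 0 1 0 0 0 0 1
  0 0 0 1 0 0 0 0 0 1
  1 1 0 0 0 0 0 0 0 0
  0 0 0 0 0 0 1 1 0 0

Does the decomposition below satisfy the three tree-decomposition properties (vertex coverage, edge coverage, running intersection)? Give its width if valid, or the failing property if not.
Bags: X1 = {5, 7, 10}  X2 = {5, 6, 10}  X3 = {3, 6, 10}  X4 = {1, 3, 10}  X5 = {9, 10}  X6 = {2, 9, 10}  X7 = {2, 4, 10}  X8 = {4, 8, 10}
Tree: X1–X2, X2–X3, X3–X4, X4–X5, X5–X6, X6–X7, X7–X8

A tree decomposition must satisfy three properties: every vertex lies in some bag; for every edge, both endpoints lie together in some bag; and for every vertex, the bags containing it form a connected subtree. Here edge (1,9) lies in no bag, so the decomposition is invalid.

No — edge (1,9) lies in no bag.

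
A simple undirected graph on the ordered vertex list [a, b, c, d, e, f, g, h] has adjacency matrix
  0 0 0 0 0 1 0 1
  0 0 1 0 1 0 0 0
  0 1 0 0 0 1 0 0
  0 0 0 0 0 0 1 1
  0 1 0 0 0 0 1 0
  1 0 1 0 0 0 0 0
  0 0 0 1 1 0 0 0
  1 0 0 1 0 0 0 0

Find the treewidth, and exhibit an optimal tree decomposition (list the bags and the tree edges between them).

Treewidth 2.
One such decomposition:
Bags: B1 = {a, c, f}  B2 = {a, c, h}  B3 = {c, d, h}  B4 = {c, d, g}  B5 = {c, e, g}  B6 = {b, c, e}
Tree: B1–B2, B2–B3, B3–B4, B4–B5, B5–B6

Each bag holds 3 vertices, so the decomposition has width 2, which upper-bounds the treewidth. Since c–f–a–h–d–g–e–b–c is a cycle in G, G is not acyclic. Forests are exactly the graphs of treewidth ≤ 1, so tw(G) ≥ 2. The upper and lower bounds meet at 2, so that is the treewidth.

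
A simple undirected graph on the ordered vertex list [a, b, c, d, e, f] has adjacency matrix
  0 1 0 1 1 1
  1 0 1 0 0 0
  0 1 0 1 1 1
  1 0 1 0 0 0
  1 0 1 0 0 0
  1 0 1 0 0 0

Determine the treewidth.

2

A width-2 tree decomposition is:
Bags: B1 = {a, c, f}  B2 = {a, c, e}  B3 = {a, b, c}  B4 = {a, c, d}
Tree: B1–B2, B2–B3, B3–B4
Each bag holds 3 vertices, so the decomposition has width 2, which upper-bounds the treewidth. For the lower bound, G contains the cycle c–f–a–e–c, so G is not a forest; only forests have treewidth ≤ 1, hence tw(G) ≥ 2. Combining the bounds, tw(G) = 2.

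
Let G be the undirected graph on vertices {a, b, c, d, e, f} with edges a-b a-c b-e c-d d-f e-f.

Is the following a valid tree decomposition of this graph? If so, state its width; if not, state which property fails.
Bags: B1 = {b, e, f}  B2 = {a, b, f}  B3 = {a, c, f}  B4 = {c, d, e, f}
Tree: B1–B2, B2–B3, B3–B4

A tree decomposition must satisfy three properties: every vertex lies in some bag; for every edge, both endpoints lie together in some bag; and for every vertex, the bags containing it form a connected subtree. Here bags containing vertex e are not connected in the tree, so the decomposition is invalid.

No — bags containing vertex e are not connected in the tree.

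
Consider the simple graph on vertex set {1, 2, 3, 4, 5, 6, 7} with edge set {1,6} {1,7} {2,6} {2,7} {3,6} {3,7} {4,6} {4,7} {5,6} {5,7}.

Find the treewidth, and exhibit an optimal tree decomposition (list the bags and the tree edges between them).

Each bag holds 3 vertices, so the decomposition has width 2, which upper-bounds the treewidth. The edges 6–4–7–3–6 form a cycle, so G is not a tree and its treewidth is at least 2. The upper and lower bounds meet at 2, so that is the treewidth.

Treewidth 2.
One optimal decomposition is:
Bags: B1 = {4, 6, 7}  B2 = {3, 6, 7}  B3 = {1, 6, 7}  B4 = {2, 6, 7}  B5 = {5, 6, 7}
Tree: B1–B2, B2–B3, B3–B4, B4–B5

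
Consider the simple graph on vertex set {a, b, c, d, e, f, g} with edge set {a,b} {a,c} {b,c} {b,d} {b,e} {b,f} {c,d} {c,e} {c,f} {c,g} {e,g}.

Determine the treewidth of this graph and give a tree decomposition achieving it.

Treewidth 2.
Bags: B1 = {a, b, c}  B2 = {b, c, f}  B3 = {b, c, e}  B4 = {b, c, d}  B5 = {c, e, g}
Tree: B1–B2, B1–B3, B3–B4, B3–B5

Every bag has size at most 3, so the width is 3 − 1 = 2 and tw(G) ≤ 2. For the lower bound, the 3 vertices {c, e, g} are pairwise adjacent, and any tree decomposition puts a clique entirely inside one bag — forcing width ≥ 2. Therefore the treewidth is 2.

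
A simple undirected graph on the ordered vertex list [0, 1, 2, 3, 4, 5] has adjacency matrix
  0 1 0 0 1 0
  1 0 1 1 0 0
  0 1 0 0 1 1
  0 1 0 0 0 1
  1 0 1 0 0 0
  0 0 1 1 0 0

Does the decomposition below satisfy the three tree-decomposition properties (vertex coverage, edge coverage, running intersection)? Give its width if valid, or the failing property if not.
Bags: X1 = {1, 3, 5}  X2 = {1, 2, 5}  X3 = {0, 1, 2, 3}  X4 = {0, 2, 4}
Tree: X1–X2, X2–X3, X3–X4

No — bags containing vertex 3 are not connected in the tree.

A tree decomposition must satisfy three properties: every vertex lies in some bag; for every edge, both endpoints lie together in some bag; and for every vertex, the bags containing it form a connected subtree. Here bags containing vertex 3 are not connected in the tree, so the decomposition is invalid.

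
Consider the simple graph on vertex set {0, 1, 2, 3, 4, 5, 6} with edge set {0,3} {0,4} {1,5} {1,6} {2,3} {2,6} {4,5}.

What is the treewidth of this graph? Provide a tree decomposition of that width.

The largest bag has 3 vertices, giving width 2; this decomposition certifies tw(G) ≤ 2. The edges 6–2–3–0–4–5–1–6 form a cycle, so G is not a tree and its treewidth is at least 2. The upper and lower bounds meet at 2, so that is the treewidth.

Treewidth 2.
One optimal decomposition is:
Bags: B1 = {2, 3, 6}  B2 = {0, 3, 6}  B3 = {0, 4, 6}  B4 = {4, 5, 6}  B5 = {1, 5, 6}
Tree: B1–B2, B2–B3, B3–B4, B4–B5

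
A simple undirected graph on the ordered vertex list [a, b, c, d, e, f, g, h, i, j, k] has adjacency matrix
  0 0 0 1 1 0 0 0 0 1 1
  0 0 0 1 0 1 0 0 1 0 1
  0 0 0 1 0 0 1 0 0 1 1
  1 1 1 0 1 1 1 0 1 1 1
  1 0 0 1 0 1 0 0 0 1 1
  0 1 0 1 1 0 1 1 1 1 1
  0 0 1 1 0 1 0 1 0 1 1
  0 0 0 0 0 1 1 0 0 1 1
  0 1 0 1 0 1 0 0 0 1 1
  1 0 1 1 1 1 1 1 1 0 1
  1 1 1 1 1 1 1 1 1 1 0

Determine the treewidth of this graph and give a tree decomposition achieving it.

Every bag has size at most 5, so the width is 5 − 1 = 4 and tw(G) ≤ 4. On the other hand G contains the 5-clique {a, d, e, j, k}. A clique must lie in a single bag of any decomposition, so no decomposition can have width below 4. Hence tw(G) = 4 exactly.

Treewidth 4.
One optimal decomposition is:
Bags: B1 = {d, f, i, j, k}  B2 = {d, f, g, j, k}  B3 = {c, d, g, j, k}  B4 = {d, e, f, j, k}  B5 = {a, d, e, j, k}  B6 = {f, g, h, j, k}  B7 = {b, d, f, i, k}
Tree: B1–B2, B2–B3, B1–B4, B4–B5, B2–B6, B1–B7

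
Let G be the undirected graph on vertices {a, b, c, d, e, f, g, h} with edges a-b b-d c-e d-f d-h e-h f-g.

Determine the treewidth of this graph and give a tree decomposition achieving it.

Treewidth 1.
One optimal decomposition is:
Bags: B1 = {d, h}  B2 = {e, h}  B3 = {d, f}  B4 = {b, d}  B5 = {c, e}  B6 = {a, b}  B7 = {f, g}
Tree: B1–B2, B1–B3, B1–B4, B2–B5, B4–B6, B3–B7

The largest bag has 2 vertices, giving width 1; this decomposition certifies tw(G) ≤ 1. Since G has at least one edge (e.g. h–d), it is not an edgeless graph, so tw(G) ≥ 1. Combining the bounds, tw(G) = 1.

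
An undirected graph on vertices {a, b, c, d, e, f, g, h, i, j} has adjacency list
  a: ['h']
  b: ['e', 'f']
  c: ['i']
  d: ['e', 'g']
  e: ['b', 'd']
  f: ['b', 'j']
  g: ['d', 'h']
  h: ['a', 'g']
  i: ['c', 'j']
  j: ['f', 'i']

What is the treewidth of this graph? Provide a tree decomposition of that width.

Treewidth 1.
Bags: B1 = {a, h}  B2 = {g, h}  B3 = {d, g}  B4 = {d, e}  B5 = {b, e}  B6 = {b, f}  B7 = {f, j}  B8 = {i, j}  B9 = {c, i}
Tree: B1–B2, B2–B3, B3–B4, B4–B5, B5–B6, B6–B7, B7–B8, B8–B9

Each bag holds 2 vertices, so the decomposition has width 1, which upper-bounds the treewidth. Any graph with an edge has treewidth ≥ 1, and G has the edge a–h. Hence tw(G) = 1 exactly.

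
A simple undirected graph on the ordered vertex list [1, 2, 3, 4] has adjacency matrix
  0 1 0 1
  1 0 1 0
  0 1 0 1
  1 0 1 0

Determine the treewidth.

A width-2 tree decomposition is:
Bags: B1 = {1, 2, 4}  B2 = {2, 3, 4}
Tree: B1–B2
The largest bag has 3 vertices, giving width 2; this decomposition certifies tw(G) ≤ 2. The edges 2–1–4–3–2 form a cycle, so G is not a tree and its treewidth is at least 2. Combining the bounds, tw(G) = 2.

2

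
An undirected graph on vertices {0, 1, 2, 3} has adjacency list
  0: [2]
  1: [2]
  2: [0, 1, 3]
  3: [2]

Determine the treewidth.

1

A width-1 tree decomposition is:
Bags: B1 = {2, 3}  B2 = {0, 2}  B3 = {1, 2}
Tree: B1–B2, B2–B3
Every bag has size at most 2, so the width is 2 − 1 = 1 and tw(G) ≤ 1. Any graph with an edge has treewidth ≥ 1, and G has the edge 2–3. Hence tw(G) = 1 exactly.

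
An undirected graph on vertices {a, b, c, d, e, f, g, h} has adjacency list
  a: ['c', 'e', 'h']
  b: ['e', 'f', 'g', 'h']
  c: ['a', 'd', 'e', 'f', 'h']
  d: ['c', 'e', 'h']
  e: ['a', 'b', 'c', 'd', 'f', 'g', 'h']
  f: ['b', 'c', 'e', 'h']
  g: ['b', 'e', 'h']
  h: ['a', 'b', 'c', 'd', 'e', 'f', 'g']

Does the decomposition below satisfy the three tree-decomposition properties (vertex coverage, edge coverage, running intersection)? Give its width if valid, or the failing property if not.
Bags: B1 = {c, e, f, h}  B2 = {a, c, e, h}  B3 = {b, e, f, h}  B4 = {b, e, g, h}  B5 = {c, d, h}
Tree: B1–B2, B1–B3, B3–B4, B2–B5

No — edge (e,d) lies in no bag.

A tree decomposition must satisfy three properties: every vertex lies in some bag; for every edge, both endpoints lie together in some bag; and for every vertex, the bags containing it form a connected subtree. Here edge (e,d) lies in no bag, so the decomposition is invalid.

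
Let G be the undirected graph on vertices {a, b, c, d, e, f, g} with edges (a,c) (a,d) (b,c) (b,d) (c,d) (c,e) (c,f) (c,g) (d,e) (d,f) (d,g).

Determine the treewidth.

A width-2 tree decomposition is:
Bags: B1 = {c, d, g}  B2 = {c, d, e}  B3 = {a, c, d}  B4 = {c, d, f}  B5 = {b, c, d}
Tree: B1–B2, B2–B3, B1–B4, B4–B5
The largest bag has 3 vertices, giving width 2; this decomposition certifies tw(G) ≤ 2. On the other hand G contains the 3-clique {c, d, f}. A clique must lie in a single bag of any decomposition, so no decomposition can have width below 2. Therefore the treewidth is 2.

2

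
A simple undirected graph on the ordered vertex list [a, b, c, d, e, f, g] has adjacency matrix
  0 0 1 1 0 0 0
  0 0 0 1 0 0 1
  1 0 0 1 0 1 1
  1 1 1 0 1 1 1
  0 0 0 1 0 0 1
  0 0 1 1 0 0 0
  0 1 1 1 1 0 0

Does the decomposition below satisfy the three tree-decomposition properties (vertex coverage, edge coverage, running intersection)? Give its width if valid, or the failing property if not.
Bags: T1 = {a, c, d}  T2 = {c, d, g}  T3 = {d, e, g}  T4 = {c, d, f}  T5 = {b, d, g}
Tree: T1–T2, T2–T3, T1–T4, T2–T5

Yes; width 2.

Checking the three conditions: (i) the bags cover all of {a, b, c, d, e, f, g}; (ii) for each edge, some bag contains both endpoints; (iii) the bags containing any fixed vertex form a subtree. All hold, so the decomposition is valid with width 3 − 1 = 2.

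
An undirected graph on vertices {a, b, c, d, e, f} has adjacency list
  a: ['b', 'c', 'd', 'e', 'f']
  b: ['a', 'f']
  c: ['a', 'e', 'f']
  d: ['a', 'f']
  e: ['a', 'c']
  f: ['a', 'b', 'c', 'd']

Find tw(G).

A width-2 tree decomposition is:
Bags: B1 = {a, c, e}  B2 = {a, c, f}  B3 = {a, d, f}  B4 = {a, b, f}
Tree: B1–B2, B2–B3, B3–B4
The largest bag has 3 vertices, giving width 2; this decomposition certifies tw(G) ≤ 2. Conversely, {a, c, e} is a clique of size 3, and the vertices of any clique must share a bag in every tree decomposition; so some bag has ≥ 3 vertices and tw(G) ≥ 2. The upper and lower bounds meet at 2, so that is the treewidth.

2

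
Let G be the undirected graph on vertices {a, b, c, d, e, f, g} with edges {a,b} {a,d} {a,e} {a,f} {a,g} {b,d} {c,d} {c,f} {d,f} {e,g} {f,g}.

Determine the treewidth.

2

A width-2 tree decomposition is:
Bags: B1 = {a, d, f}  B2 = {a, b, d}  B3 = {c, d, f}  B4 = {a, f, g}  B5 = {a, e, g}
Tree: B1–B2, B1–B3, B1–B4, B4–B5
The largest bag has 3 vertices, giving width 2; this decomposition certifies tw(G) ≤ 2. On the other hand G contains the 3-clique {c, d, f}. A clique must lie in a single bag of any decomposition, so no decomposition can have width below 2. Combining the bounds, tw(G) = 2.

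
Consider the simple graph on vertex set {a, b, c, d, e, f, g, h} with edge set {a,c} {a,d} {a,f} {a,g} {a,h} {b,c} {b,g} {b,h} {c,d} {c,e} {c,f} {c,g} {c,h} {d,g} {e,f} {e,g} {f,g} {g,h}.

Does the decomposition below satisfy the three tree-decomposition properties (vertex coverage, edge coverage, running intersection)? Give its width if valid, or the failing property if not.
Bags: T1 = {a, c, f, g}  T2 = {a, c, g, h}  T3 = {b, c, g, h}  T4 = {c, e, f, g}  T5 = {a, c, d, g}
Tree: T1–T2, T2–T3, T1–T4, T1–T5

Yes; width 3.

Vertex coverage: the bags together contain {a, b, c, d, e, f, g, h}, the full vertex set. Edge coverage: each edge of G has both endpoints in at least one bag. Running intersection: for every vertex, the bags containing it form a connected subtree. All three properties hold, so this is a valid tree decomposition of width max|bag| − 1 = 3, and hence tw(G) ≤ 3.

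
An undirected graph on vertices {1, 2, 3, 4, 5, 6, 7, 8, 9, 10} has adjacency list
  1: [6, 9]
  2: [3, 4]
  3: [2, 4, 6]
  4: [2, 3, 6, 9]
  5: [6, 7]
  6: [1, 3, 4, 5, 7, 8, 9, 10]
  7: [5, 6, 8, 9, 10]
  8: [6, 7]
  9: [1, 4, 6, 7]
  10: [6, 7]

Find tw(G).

A width-2 tree decomposition is:
Bags: B1 = {4, 6, 9}  B2 = {3, 4, 6}  B3 = {2, 3, 4}  B4 = {6, 7, 9}  B5 = {5, 6, 7}  B6 = {6, 7, 10}  B7 = {1, 6, 9}  B8 = {6, 7, 8}
Tree: B1–B2, B2–B3, B1–B4, B4–B5, B4–B6, B1–B7, B5–B8
The largest bag has 3 vertices, giving width 2; this decomposition certifies tw(G) ≤ 2. Conversely, {2, 3, 4} is a clique of size 3, and the vertices of any clique must share a bag in every tree decomposition; so some bag has ≥ 3 vertices and tw(G) ≥ 2. The upper and lower bounds meet at 2, so that is the treewidth.

2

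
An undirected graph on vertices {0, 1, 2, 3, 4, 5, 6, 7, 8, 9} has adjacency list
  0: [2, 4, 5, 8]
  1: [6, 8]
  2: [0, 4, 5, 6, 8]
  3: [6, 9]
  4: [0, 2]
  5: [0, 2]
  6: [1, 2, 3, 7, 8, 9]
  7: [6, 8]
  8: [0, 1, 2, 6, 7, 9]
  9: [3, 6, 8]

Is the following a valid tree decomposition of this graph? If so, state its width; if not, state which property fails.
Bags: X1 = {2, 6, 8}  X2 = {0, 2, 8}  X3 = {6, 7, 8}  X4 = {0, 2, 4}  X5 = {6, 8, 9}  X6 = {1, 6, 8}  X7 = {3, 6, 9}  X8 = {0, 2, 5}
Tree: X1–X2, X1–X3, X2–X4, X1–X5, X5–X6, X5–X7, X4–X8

Checking the three conditions: (i) the bags cover all of {0, 1, 2, 3, 4, 5, 6, 7, 8, 9}; (ii) for each edge, some bag contains both endpoints; (iii) the bags containing any fixed vertex form a subtree. All hold, so the decomposition is valid with width 3 − 1 = 2.

Yes; width 2.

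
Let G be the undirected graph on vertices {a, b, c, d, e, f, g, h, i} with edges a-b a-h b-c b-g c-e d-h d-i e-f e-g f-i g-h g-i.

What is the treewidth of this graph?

A width-3 tree decomposition is:
Bags: B1 = {a, b, d, h}  B2 = {b, d, g, h}  B3 = {b, d, g, i}  B4 = {b, c, g, i}  B5 = {c, e, g, i}  B6 = {c, e, f, i}
Tree: B1–B2, B2–B3, B3–B4, B4–B5, B5–B6
The largest bag has 4 vertices, giving width 3; this decomposition certifies tw(G) ≤ 3. For the lower bound: the 4 vertex sets {a,d,h}, {b}, {g}, {c,e,f,i} are disjoint, each induces a connected subgraph, and every pair is joined by at least one edge of G. Contracting each set to a single vertex therefore yields K_{4} as a minor, and since treewidth is minor-monotone, tw(G) ≥ tw(K_{4}) = 3. Hence tw(G) = 3 exactly.

3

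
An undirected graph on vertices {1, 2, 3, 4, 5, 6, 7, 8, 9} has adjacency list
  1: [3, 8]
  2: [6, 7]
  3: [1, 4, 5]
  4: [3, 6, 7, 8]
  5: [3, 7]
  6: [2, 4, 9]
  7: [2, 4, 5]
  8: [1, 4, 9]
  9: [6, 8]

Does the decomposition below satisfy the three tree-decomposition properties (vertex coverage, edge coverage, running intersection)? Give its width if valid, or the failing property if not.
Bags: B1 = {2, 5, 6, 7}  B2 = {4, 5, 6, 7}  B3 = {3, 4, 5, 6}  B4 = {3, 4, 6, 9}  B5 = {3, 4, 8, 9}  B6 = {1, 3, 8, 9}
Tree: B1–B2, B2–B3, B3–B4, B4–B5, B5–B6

Yes; width 3.

Every vertex of G appears in some bag (union = {1, 2, 3, 4, 5, 6, 7, 8, 9}); every edge is covered by a bag; and for each vertex v the set of bags containing v is connected in the bag tree. The decomposition is therefore valid. The largest bag has 4 vertices, so the width is 3.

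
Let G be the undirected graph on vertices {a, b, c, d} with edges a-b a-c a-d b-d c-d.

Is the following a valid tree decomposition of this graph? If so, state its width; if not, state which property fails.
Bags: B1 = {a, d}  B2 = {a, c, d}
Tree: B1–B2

No — vertex b appears in no bag.

A tree decomposition must satisfy three properties: every vertex lies in some bag; for every edge, both endpoints lie together in some bag; and for every vertex, the bags containing it form a connected subtree. Here vertex b appears in no bag, so the decomposition is invalid.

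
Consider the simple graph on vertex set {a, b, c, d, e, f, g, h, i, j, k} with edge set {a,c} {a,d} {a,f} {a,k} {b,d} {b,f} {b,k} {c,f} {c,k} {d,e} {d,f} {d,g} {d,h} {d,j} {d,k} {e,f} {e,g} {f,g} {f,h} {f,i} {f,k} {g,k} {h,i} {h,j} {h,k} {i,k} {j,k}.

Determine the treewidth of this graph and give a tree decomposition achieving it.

Treewidth 3.
One optimal decomposition is:
Bags: B1 = {a, c, f, k}  B2 = {a, d, f, k}  B3 = {d, f, g, k}  B4 = {d, f, h, k}  B5 = {b, d, f, k}  B6 = {d, e, f, g}  B7 = {d, h, j, k}  B8 = {f, h, i, k}
Tree: B1–B2, B2–B3, B2–B4, B2–B5, B3–B6, B4–B7, B4–B8

Every bag has size at most 4, so the width is 4 − 1 = 3 and tw(G) ≤ 3. Conversely, {d, h, j, k} is a clique of size 4, and the vertices of any clique must share a bag in every tree decomposition; so some bag has ≥ 4 vertices and tw(G) ≥ 3. Hence tw(G) = 3 exactly.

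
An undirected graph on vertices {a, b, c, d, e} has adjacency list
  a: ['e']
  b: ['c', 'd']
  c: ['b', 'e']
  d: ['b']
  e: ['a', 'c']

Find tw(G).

1

A width-1 tree decomposition is:
Bags: B1 = {a, e}  B2 = {c, e}  B3 = {b, c}  B4 = {b, d}
Tree: B1–B2, B2–B3, B3–B4
The largest bag has 2 vertices, giving width 1; this decomposition certifies tw(G) ≤ 1. Since G has at least one edge (e.g. a–e), it is not an edgeless graph, so tw(G) ≥ 1. Therefore the treewidth is 1.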